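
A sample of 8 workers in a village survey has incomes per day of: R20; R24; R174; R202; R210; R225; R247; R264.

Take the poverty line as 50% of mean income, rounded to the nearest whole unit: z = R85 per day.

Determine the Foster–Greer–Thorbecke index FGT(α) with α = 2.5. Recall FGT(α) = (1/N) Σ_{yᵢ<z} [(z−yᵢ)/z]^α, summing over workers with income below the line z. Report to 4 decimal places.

Poor units: R20, R24 (q = 2 of N = 8).
Relative gaps: (85−20)/85 = 0.7647; (85−24)/85 = 0.7176.
Raised to α = 2.5: 0.51137; 0.43629.
Sum = 0.947663; FGT(2.5) = 0.947663 / 8 = 0.1185.

0.1185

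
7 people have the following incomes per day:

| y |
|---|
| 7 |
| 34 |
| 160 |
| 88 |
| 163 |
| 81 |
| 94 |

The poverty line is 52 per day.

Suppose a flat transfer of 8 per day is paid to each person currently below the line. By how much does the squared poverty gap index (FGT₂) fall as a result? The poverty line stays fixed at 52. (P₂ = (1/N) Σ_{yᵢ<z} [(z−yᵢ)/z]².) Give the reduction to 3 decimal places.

Before: below the line — 7, 34; squared poverty gap index (FGT₂) = 0.12410.
After the 8 transfer: below the line — 15, 42; squared poverty gap index (FGT₂) = 0.07761.
Reduction = 0.12410 − 0.07761 = 0.046.

0.046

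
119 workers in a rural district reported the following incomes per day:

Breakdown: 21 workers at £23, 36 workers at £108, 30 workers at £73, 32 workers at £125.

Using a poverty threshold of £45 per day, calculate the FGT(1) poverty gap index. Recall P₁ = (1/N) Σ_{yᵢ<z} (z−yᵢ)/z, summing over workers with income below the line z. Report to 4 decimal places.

0.0863

Below the line: 21×£23 (q = 21 of N = 119).
Normalized shortfalls: (45−23)/45 = 0.4889 (×21).
Σ = 10.266667. Dividing by the full population N = 119 gives P₁ = 0.0863.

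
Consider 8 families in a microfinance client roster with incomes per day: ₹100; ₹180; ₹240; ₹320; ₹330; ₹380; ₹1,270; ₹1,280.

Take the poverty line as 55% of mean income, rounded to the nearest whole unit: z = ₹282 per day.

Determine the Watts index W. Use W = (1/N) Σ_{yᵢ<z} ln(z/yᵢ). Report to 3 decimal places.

0.206

Poor units: ₹100, ₹180, ₹240 (q = 3 of N = 8).
Log shortfalls: ln(282/100) = 1.0367; ln(282/180) = 0.4490; ln(282/240) = 0.1613.
W = 1.646955 / 8 = 0.206.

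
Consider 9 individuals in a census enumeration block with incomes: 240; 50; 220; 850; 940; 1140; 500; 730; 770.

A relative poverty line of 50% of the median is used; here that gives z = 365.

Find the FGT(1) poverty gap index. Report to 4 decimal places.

0.1781

Poor units: 50, 220, 240 (q = 3 of N = 9).
Relative gaps: (365−50)/365 = 0.8630; (365−220)/365 = 0.3973; (365−240)/365 = 0.3425.
Σ = 1.602740. Dividing by the full population N = 9 gives P₁ = 0.1781.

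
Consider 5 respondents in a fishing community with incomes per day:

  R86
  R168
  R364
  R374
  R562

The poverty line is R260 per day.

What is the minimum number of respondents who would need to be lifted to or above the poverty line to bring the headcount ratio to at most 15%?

2 of the 5 respondents are poor, so H = 2/5 = 0.400.
A headcount ratio of at most 15% allows at most ⌊0.15 × 5⌋ = 0 poor respondents.
So at least 2 − 0 = 2 must be lifted.

2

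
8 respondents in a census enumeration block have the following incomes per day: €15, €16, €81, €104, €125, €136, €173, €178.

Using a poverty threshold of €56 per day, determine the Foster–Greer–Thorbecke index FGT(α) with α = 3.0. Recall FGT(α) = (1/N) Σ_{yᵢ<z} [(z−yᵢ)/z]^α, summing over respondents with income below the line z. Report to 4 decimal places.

Below z: €15, €16 (q = 2 of N = 8).
Normalized shortfalls: (56−15)/56 = 0.7321; (56−16)/56 = 0.7143.
Raised to α = 3.0: 0.39245; 0.36443.
Sum = 0.756884; FGT(3.0) = 0.756884 / 8 = 0.0946.

0.0946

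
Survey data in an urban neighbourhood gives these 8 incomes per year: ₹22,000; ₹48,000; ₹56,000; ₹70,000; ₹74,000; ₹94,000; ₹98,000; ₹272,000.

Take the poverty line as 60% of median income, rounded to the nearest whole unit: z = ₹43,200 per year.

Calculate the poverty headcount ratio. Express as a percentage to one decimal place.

1 of the 8 individuals have income below ₹43,200.
H = 1/8 = 12.5%.

12.5%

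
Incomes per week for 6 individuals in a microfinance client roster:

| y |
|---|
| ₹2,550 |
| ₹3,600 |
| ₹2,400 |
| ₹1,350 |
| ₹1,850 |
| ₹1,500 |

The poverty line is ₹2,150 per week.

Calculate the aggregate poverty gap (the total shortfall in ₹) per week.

Incomes under z: ₹1,350, ₹1,500, ₹1,850 (q = 3 of N = 6).
Individual gaps: 2150−1350 = 800; 2150−1500 = 650; 2150−1850 = 300.
Aggregate gap = ₹1,750.

₹1,750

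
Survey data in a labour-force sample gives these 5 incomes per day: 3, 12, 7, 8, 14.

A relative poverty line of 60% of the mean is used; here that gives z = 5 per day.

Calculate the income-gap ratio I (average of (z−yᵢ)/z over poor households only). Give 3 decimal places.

Incomes under z: 3 (q = 1 of N = 5).
Relative gaps: 0.4000; sum = 0.400000.
The income-gap ratio divides by q (the poor only): 0.400000 / 1 = 0.400.

0.400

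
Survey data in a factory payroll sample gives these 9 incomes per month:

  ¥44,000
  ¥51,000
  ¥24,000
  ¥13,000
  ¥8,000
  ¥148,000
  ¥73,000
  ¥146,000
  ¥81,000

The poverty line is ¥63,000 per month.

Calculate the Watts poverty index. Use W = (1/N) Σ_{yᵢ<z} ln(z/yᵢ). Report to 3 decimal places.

Incomes under z: ¥8,000, ¥13,000, ¥24,000, ¥44,000, ¥51,000 (q = 5 of N = 9).
Log shortfalls: ln(63000/8000) = 2.0637; ln(63000/13000) = 1.5782; ln(63000/24000) = 0.9651; ln(63000/44000) = 0.3589; ln(63000/51000) = 0.2113.
W = 5.177214 / 9 = 0.575.

0.575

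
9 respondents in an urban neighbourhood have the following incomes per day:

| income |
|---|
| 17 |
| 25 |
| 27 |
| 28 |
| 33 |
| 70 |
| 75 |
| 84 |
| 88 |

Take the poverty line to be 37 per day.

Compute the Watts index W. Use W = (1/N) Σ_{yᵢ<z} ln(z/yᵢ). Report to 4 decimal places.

0.2087

Incomes under z: 17, 25, 27, 28, 33 (q = 5 of N = 9).
Log shortfalls: ln(37/17) = 0.7777; ln(37/25) = 0.3920; ln(37/27) = 0.3151; ln(37/28) = 0.2787; ln(37/33) = 0.1144.
W = 1.877951 / 9 = 0.2087.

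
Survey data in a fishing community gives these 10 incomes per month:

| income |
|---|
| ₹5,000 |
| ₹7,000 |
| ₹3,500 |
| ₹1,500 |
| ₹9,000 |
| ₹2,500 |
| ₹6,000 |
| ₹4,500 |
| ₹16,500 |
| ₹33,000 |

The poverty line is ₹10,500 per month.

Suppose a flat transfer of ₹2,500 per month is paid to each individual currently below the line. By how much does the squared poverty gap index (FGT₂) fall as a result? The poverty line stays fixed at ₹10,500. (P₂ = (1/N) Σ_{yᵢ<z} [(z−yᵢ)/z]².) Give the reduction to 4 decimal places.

0.1596

Before: below the line — ₹1,500, ₹2,500, ₹3,500, ₹4,500, ₹5,000, ₹6,000, ₹7,000, ₹9,000; squared poverty gap index (FGT₂) = 0.267574.
After the ₹2,500 transfer: below the line — ₹4,000, ₹5,000, ₹6,000, ₹7,000, ₹7,500, ₹8,500, ₹9,500; squared poverty gap index (FGT₂) = 0.107937.
Reduction = 0.267574 − 0.107937 = 0.1596.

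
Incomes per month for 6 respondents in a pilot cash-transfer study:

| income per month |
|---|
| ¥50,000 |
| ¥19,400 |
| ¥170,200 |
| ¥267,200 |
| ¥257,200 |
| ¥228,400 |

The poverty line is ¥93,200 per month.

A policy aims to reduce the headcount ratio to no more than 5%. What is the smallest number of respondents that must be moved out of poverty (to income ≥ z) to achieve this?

Currently q = 2 of N = 6 are below the line (H = 0.333).
A headcount ratio of at most 5% allows at most ⌊0.05 × 6⌋ = 0 poor respondents.
So at least 2 − 0 = 2 must be lifted.

2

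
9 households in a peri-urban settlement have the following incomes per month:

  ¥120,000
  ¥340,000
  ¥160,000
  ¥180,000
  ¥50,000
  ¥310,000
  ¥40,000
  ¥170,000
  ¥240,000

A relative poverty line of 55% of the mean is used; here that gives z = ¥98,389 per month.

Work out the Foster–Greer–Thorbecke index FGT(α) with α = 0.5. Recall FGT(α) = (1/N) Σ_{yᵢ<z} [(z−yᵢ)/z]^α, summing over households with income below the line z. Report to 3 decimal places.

0.164

Incomes under z: ¥40,000, ¥50,000 (q = 2 of N = 9).
Normalized shortfalls: (98389−40000)/98389 = 0.5935; (98389−50000)/98389 = 0.4918.
Raised to α = 0.5: 0.77036; 0.70129.
Sum = 1.471651; FGT(0.5) = 1.471651 / 9 = 0.164.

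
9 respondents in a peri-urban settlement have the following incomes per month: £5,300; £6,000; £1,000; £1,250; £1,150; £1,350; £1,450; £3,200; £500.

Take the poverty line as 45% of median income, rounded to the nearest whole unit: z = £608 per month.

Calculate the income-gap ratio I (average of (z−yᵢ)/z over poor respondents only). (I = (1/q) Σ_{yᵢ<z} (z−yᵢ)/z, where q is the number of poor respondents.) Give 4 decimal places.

Poor units: £500 (q = 1 of N = 9).
Shortfall ratios (z−y)/z: 0.1776; sum = 0.177632.
The income-gap ratio divides by q (the poor only): 0.177632 / 1 = 0.1776.

0.1776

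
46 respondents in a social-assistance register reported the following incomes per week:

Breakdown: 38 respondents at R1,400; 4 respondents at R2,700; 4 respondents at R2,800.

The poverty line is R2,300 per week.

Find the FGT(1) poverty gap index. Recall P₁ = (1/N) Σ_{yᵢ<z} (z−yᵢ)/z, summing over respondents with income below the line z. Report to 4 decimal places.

Below z: 38×R1,400 (q = 38 of N = 46).
Gap ratios (z−y)/z: (2300−1400)/2300 = 0.3913 (×38).
Sum of shortfalls = 14.869565; P₁ averages over all N: 14.869565 / 46 = 0.3233.

0.3233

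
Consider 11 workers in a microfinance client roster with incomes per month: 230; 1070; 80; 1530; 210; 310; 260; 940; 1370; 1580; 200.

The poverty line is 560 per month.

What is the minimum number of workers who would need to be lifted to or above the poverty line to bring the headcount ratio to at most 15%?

5

Currently q = 6 of N = 11 are below the line (H = 0.545).
A headcount ratio of at most 15% allows at most ⌊0.15 × 11⌋ = 1 poor workers.
So at least 6 − 1 = 5 must be lifted.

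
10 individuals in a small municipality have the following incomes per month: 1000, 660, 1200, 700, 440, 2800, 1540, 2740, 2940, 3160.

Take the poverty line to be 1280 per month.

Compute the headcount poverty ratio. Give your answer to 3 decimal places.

0.500

5 of the 10 individuals have income below 1280.
H = 5/10 = 0.500.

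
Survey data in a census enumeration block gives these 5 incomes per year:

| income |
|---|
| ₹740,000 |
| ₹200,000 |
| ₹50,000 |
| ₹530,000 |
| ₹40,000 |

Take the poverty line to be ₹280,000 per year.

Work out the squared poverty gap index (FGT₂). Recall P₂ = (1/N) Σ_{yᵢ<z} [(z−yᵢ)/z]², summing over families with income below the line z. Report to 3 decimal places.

0.298

Below z: ₹40,000, ₹50,000, ₹200,000 (q = 3 of N = 5).
Relative gaps: (280000−40000)/280000 = 0.8571; (280000−50000)/280000 = 0.8214; (280000−200000)/280000 = 0.2857.
Squared: 0.7347; 0.6747; 0.0816.
Sum = 1.491071; P₂ = 1.491071 / 5 = 0.298.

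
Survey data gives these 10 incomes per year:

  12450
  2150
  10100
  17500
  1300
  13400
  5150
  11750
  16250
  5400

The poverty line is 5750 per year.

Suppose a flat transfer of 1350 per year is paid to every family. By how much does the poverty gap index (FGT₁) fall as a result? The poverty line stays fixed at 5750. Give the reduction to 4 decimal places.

0.0635

Before: below the line — 1300, 2150, 5150, 5400; poverty gap index (FGT₁) = 0.156522.
After the 1350 transfer: below the line — 2650, 3500; poverty gap index (FGT₁) = 0.093043.
Reduction = 0.156522 − 0.093043 = 0.0635.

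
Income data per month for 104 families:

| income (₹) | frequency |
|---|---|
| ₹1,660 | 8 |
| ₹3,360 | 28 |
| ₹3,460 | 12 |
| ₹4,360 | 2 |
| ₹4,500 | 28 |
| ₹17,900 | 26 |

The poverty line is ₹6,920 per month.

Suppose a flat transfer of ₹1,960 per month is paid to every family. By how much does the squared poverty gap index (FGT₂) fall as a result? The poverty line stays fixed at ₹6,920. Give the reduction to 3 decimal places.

Before: below the line — 8×₹1,660, 28×₹3,360, 12×₹3,460, 2×₹4,360, 28×₹4,500; squared poverty gap index (FGT₂) = 0.18010.
After the ₹1,960 transfer: below the line — 8×₹3,620, 28×₹5,320, 12×₹5,420, 2×₹6,320, 28×₹6,460; squared poverty gap index (FGT₂) = 0.03864.
Reduction = 0.18010 − 0.03864 = 0.141.

0.141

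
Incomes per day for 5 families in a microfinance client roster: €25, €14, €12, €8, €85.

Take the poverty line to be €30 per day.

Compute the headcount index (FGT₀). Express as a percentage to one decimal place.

80.0%

4 of the 5 families have income below €30.
H = 4/5 = 80.0%.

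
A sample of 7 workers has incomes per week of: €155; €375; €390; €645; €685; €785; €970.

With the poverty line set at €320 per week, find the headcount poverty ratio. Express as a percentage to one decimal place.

14.3%

1 of the 7 workers have income below €320.
H = 1/7 = 14.3%.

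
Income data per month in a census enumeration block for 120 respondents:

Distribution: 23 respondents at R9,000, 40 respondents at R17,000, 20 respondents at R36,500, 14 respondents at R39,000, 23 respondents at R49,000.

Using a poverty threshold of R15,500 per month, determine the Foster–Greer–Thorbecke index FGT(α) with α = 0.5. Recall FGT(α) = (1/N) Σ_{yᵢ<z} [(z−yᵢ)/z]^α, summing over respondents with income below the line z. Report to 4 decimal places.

Below z: 23×R9,000 (q = 23 of N = 120).
Normalized shortfalls: (15500−9000)/15500 = 0.4194 (×23).
Raised to α = 0.5: 0.64758 (×23).
Sum = 14.894251; FGT(0.5) = 14.894251 / 120 = 0.1241.

0.1241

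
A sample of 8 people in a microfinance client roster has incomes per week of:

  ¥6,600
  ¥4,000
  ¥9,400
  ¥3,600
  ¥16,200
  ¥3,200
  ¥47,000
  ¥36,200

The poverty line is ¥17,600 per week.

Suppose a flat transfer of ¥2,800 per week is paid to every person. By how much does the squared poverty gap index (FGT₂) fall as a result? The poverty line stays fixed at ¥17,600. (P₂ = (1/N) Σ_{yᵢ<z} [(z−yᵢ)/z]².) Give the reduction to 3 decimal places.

Before: below the line — ¥3,200, ¥3,600, ¥4,000, ¥6,600, ¥9,400, ¥16,200; squared poverty gap index (FGT₂) = 0.31416.
After the ¥2,800 transfer: below the line — ¥6,000, ¥6,400, ¥6,800, ¥9,400, ¥12,200; squared poverty gap index (FGT₂) = 0.19089.
Reduction = 0.31416 − 0.19089 = 0.123.

0.123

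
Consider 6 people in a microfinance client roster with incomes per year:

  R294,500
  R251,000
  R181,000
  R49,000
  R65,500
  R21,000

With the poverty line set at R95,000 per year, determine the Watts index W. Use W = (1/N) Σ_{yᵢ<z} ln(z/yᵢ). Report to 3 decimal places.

0.424

Below z: R21,000, R49,000, R65,500 (q = 3 of N = 6).
Log gaps: ln(95000/21000) = 1.5094; ln(95000/49000) = 0.6621; ln(95000/65500) = 0.3718.
W = 2.543238 / 6 = 0.424.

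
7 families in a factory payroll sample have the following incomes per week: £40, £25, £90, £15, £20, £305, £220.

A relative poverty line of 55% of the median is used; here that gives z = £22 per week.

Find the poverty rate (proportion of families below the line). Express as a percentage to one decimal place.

28.6%

2 of the 7 families have income below £22.
H = 2/7 = 28.6%.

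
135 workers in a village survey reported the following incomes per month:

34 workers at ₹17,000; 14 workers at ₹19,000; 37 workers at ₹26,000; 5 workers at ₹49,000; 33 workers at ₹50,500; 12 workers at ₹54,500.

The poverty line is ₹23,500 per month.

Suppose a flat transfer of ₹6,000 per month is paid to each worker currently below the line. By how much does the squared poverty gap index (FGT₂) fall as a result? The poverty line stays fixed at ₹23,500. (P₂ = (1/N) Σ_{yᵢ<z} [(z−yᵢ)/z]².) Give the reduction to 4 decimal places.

0.0230

Before: below the line — 34×₹17,000, 14×₹19,000; squared poverty gap index (FGT₂) = 0.023071.
After the ₹6,000 transfer: below the line — 34×₹23,000; squared poverty gap index (FGT₂) = 0.000114.
Reduction = 0.023071 − 0.000114 = 0.0230.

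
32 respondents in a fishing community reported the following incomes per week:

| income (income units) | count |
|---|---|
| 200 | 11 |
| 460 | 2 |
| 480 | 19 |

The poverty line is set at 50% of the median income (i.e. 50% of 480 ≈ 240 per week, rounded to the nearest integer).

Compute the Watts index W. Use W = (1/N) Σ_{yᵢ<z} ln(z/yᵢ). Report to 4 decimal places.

Poor units: 11×200 (q = 11 of N = 32).
ln(z/y) terms: ln(240/200) = 0.1823 (×11).
W = 2.005537 / 32 = 0.0627.

0.0627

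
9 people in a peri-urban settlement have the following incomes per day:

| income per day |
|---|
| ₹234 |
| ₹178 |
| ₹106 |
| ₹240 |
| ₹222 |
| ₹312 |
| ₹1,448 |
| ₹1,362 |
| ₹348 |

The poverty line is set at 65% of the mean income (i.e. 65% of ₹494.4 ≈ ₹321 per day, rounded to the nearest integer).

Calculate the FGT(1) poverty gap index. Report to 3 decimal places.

Incomes under z: ₹106, ₹178, ₹222, ₹234, ₹240, ₹312 (q = 6 of N = 9).
Normalized shortfalls: (321−106)/321 = 0.6698; (321−178)/321 = 0.4455; (321−222)/321 = 0.3084; (321−234)/321 = 0.2710; (321−240)/321 = 0.2523; (321−312)/321 = 0.0280.
Σ = 1.975078. Dividing by the full population N = 9 gives P₁ = 0.219.

0.219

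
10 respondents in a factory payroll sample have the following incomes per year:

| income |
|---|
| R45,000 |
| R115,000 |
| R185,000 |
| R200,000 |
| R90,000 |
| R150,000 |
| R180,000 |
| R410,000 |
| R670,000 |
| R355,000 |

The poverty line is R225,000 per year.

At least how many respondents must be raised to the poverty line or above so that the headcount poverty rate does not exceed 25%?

5

Currently q = 7 of N = 10 are below the line (H = 0.700).
A headcount ratio of at most 25% allows at most ⌊0.25 × 10⌋ = 2 poor respondents.
So at least 7 − 2 = 5 must be lifted.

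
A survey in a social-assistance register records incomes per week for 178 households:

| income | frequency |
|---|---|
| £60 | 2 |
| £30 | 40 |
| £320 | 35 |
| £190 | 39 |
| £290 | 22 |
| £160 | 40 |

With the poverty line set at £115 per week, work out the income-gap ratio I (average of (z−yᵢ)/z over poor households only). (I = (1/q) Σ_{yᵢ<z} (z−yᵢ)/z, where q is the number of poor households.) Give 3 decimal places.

Below the line: 40×£30, 2×£60 (q = 42 of N = 178).
Shortfall ratios (z−y)/z: 0.7391 (×40), 0.4783 (×2); sum = 30.521739.
I averages over the q = 42 poor units only: 30.521739 / 42 = 0.727.

0.727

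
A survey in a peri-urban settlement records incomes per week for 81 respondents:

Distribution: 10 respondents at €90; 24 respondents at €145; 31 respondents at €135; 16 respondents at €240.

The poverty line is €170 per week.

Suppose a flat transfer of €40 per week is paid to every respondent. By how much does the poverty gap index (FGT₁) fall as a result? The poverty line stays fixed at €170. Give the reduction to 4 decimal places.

0.1514

Before: below the line — 10×€90, 31×€135, 24×€145; poverty gap index (FGT₁) = 0.180465.
After the €40 transfer: below the line — 10×€130; poverty gap index (FGT₁) = 0.029049.
Reduction = 0.180465 − 0.029049 = 0.1514.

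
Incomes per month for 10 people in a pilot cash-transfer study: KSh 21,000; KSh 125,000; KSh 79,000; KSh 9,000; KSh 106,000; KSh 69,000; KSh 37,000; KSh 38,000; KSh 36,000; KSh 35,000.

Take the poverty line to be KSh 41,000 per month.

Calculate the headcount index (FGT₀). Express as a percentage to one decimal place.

6 of the 10 people have income below KSh 41,000.
H = 6/10 = 60.0%.

60.0%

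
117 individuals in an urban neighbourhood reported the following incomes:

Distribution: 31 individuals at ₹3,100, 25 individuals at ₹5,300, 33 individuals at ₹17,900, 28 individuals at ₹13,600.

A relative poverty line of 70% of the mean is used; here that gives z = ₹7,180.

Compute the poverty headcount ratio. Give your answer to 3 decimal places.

0.479

56 of the 117 individuals have income below ₹7,180.
H = 56/117 = 0.479.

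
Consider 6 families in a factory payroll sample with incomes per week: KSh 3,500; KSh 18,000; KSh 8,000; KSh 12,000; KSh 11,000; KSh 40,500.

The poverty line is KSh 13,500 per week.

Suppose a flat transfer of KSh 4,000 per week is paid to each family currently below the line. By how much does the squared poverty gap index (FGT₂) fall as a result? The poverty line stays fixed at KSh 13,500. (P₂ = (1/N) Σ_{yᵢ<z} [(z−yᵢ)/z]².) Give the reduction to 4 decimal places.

0.0919

Before: below the line — KSh 3,500, KSh 8,000, KSh 11,000, KSh 12,000; squared poverty gap index (FGT₂) = 0.126886.
After the KSh 4,000 transfer: below the line — KSh 7,500, KSh 12,000; squared poverty gap index (FGT₂) = 0.034979.
Reduction = 0.126886 − 0.034979 = 0.0919.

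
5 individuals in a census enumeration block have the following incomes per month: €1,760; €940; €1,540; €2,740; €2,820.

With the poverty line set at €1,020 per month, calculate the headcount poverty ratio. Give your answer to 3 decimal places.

0.200

1 of the 5 individuals have income below €1,020.
H = 1/5 = 0.200.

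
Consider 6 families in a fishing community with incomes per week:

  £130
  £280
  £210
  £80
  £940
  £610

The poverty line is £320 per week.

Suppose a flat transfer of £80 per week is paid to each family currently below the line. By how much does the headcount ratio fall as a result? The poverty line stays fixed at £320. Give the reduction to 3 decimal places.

0.167

Before: below the line — £80, £130, £210, £280; headcount ratio = 0.66667.
After the £80 transfer: below the line — £160, £210, £290; headcount ratio = 0.50000.
Reduction = 0.66667 − 0.50000 = 0.167.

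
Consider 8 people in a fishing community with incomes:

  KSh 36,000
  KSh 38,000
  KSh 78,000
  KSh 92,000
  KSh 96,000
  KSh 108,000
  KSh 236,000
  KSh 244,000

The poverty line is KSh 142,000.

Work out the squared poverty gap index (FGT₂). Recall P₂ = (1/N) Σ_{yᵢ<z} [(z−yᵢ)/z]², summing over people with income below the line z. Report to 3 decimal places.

Below the line: KSh 36,000, KSh 38,000, KSh 78,000, KSh 92,000, KSh 96,000, KSh 108,000 (q = 6 of N = 8).
Relative gaps: (142000−36000)/142000 = 0.7465; (142000−38000)/142000 = 0.7324; (142000−78000)/142000 = 0.4507; (142000−92000)/142000 = 0.3521; (142000−96000)/142000 = 0.3239; (142000−108000)/142000 = 0.2394.
Squared: 0.5572; 0.5364; 0.2031; 0.1240; 0.1049; 0.0573.
Sum = 1.583019; P₂ = 1.583019 / 8 = 0.198.

0.198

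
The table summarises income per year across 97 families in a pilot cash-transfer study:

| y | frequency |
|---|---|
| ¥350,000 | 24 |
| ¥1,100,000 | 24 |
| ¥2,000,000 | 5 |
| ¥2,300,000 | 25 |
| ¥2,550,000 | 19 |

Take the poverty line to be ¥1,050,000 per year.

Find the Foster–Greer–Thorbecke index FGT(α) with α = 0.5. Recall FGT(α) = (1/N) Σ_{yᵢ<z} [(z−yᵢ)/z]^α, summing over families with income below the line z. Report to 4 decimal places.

0.2020

Incomes under z: 24×¥350,000 (q = 24 of N = 97).
Shortfall ratios: (1050000−350000)/1050000 = 0.6667 (×24).
Raised to α = 0.5: 0.81650 (×24).
Sum = 19.595918; FGT(0.5) = 19.595918 / 97 = 0.2020.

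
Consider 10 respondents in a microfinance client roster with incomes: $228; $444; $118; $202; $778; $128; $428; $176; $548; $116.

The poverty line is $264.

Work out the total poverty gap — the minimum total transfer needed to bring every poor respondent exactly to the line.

Poor units: $116, $118, $128, $176, $202, $228 (q = 6 of N = 10).
Individual gaps: 264−116 = 148; 264−118 = 146; 264−128 = 136; 264−176 = 88; 264−202 = 62; 264−228 = 36.
Aggregate gap = $616.

$616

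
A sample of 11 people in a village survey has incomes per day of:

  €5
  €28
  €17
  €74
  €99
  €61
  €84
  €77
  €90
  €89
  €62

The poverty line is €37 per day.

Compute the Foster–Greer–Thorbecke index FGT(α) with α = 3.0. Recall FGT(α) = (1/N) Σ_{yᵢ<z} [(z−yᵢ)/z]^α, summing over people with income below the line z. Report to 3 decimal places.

Below z: €5, €17, €28 (q = 3 of N = 11).
Relative gaps: (37−5)/37 = 0.8649; (37−17)/37 = 0.5405; (37−28)/37 = 0.2432.
Raised to α = 3.0: 0.64691; 0.15794; 0.01439.
Sum = 0.819241; FGT(3.0) = 0.819241 / 11 = 0.074.

0.074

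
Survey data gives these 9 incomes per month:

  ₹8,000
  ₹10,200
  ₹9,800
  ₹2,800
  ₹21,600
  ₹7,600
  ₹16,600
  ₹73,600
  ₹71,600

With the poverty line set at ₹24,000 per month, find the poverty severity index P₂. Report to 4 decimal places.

Below the line: ₹2,800, ₹7,600, ₹8,000, ₹9,800, ₹10,200, ₹16,600, ₹21,600 (q = 7 of N = 9).
Relative gaps: (24000−2800)/24000 = 0.8833; (24000−7600)/24000 = 0.6833; (24000−8000)/24000 = 0.6667; (24000−9800)/24000 = 0.5917; (24000−10200)/24000 = 0.5750; (24000−16600)/24000 = 0.3083; (24000−21600)/24000 = 0.1000.
Squared: 0.7803; 0.4669; 0.4444; 0.3501; 0.3306; 0.0951; 0.0100.
Sum = 2.477431; P₂ = 2.477431 / 9 = 0.2753.

0.2753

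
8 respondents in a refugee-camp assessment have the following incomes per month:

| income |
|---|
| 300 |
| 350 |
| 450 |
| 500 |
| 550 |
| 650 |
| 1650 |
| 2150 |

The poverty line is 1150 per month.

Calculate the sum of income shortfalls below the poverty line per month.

4100

Below the line: 300, 350, 450, 500, 550, 650 (q = 6 of N = 8).
Individual gaps: 1150−300 = 850; 1150−350 = 800; 1150−450 = 700; 1150−500 = 650; 1150−550 = 600; 1150−650 = 500.
Aggregate gap = 4100.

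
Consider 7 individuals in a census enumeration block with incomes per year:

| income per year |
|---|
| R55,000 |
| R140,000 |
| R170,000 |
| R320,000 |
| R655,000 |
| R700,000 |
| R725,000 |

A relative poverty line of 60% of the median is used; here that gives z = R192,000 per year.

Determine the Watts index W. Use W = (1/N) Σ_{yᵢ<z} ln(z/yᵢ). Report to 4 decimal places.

Incomes under z: R55,000, R140,000, R170,000 (q = 3 of N = 7).
Log gaps: ln(192000/55000) = 1.2502; ln(192000/140000) = 0.3159; ln(192000/170000) = 0.1217.
W = 1.687712 / 7 = 0.2411.

0.2411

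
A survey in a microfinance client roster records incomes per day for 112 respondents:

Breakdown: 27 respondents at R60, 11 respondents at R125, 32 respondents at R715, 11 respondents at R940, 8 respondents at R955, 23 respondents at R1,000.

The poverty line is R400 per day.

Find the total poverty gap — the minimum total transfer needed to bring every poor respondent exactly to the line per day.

Below z: 27×R60, 11×R125 (q = 38 of N = 112).
Individual gaps: 27×(400−60) = 9180; 11×(400−125) = 3025.
Aggregate gap = R12,205.

R12,205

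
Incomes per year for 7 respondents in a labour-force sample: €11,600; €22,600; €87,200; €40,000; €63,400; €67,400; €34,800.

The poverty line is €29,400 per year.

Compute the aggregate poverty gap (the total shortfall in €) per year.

Incomes under z: €11,600, €22,600 (q = 2 of N = 7).
Individual gaps: 29400−11600 = 17800; 29400−22600 = 6800.
Aggregate gap = €24,600.

€24,600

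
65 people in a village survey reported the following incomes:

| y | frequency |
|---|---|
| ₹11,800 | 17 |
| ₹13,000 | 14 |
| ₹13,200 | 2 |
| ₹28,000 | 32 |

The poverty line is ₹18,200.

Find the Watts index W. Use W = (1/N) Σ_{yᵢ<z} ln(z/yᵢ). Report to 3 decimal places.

0.196

Poor units: 17×₹11,800, 14×₹13,000, 2×₹13,200 (q = 33 of N = 65).
Log shortfalls: ln(18200/11800) = 0.4333 (×17); ln(18200/13000) = 0.3365 (×14); ln(18200/13200) = 0.3212 (×2).
W = 12.719496 / 65 = 0.196.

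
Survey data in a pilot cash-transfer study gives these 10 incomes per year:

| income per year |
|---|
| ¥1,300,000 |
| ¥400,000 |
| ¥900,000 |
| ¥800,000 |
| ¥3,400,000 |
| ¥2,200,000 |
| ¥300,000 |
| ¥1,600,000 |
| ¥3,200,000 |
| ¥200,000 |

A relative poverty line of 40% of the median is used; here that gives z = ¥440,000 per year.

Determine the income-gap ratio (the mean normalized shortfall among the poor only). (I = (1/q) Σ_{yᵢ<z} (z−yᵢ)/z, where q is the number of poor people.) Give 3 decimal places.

0.318

Below z: ¥200,000, ¥300,000, ¥400,000 (q = 3 of N = 10).
Shortfall ratios (z−y)/z: 0.5455, 0.3182, 0.0909; sum = 0.954545.
The income-gap ratio divides by q (the poor only): 0.954545 / 3 = 0.318.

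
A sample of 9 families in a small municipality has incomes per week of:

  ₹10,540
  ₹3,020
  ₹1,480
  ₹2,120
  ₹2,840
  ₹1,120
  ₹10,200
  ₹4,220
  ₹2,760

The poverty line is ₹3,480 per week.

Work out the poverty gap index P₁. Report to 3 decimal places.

0.241

Below z: ₹1,120, ₹1,480, ₹2,120, ₹2,760, ₹2,840, ₹3,020 (q = 6 of N = 9).
Relative gaps: (3480−1120)/3480 = 0.6782; (3480−1480)/3480 = 0.5747; (3480−2120)/3480 = 0.3908; (3480−2760)/3480 = 0.2069; (3480−2840)/3480 = 0.1839; (3480−3020)/3480 = 0.1322.
Sum of shortfalls = 2.166667; P₁ averages over all N: 2.166667 / 9 = 0.241.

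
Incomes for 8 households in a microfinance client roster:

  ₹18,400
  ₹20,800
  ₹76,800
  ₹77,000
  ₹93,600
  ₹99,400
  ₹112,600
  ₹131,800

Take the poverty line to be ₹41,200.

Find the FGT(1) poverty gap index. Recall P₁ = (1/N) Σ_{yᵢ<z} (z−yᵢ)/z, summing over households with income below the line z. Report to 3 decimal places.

0.131

Incomes under z: ₹18,400, ₹20,800 (q = 2 of N = 8).
Shortfall ratios: (41200−18400)/41200 = 0.5534; (41200−20800)/41200 = 0.4951.
Σ = 1.048544. Dividing by the full population N = 8 gives P₁ = 0.131.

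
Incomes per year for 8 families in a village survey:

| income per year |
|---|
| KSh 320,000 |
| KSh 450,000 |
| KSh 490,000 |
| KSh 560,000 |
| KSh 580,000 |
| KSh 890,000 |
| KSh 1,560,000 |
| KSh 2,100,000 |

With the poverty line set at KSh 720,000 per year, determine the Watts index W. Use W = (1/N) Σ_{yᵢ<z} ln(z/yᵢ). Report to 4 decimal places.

Below z: KSh 320,000, KSh 450,000, KSh 490,000, KSh 560,000, KSh 580,000 (q = 5 of N = 8).
Log shortfalls: ln(720000/320000) = 0.8109; ln(720000/450000) = 0.4700; ln(720000/490000) = 0.3848; ln(720000/560000) = 0.2513; ln(720000/580000) = 0.2162.
W = 2.133317 / 8 = 0.2667.

0.2667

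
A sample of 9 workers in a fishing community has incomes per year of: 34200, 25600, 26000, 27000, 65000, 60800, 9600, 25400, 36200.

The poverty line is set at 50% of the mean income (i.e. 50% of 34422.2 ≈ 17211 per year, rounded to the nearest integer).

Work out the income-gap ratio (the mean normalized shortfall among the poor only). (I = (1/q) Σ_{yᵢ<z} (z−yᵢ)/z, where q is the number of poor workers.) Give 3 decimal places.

0.442

Poor units: 9600 (q = 1 of N = 9).
Shortfall ratios (z−y)/z: 0.4422; sum = 0.442217.
I averages over the q = 1 poor units only: 0.442217 / 1 = 0.442.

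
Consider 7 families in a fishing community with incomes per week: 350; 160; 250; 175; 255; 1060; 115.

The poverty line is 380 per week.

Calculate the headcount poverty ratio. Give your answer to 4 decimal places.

6 of the 7 families have income below 380.
H = 6/7 = 0.8571.

0.8571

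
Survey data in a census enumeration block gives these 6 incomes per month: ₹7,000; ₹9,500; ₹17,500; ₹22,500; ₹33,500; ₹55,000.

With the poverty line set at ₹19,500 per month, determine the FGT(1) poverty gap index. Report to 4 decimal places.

Poor units: ₹7,000, ₹9,500, ₹17,500 (q = 3 of N = 6).
Normalized shortfalls: (19500−7000)/19500 = 0.6410; (19500−9500)/19500 = 0.5128; (19500−17500)/19500 = 0.1026.
Sum of shortfalls = 1.256410; P₁ averages over all N: 1.256410 / 6 = 0.2094.

0.2094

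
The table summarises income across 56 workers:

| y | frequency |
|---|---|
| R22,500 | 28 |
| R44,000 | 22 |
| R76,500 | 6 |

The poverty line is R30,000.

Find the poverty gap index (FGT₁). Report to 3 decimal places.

Below z: 28×R22,500 (q = 28 of N = 56).
Shortfall ratios: (30000−22500)/30000 = 0.2500 (×28).
Sum of shortfalls = 7.000000; P₁ averages over all N: 7.000000 / 56 = 0.125.

0.125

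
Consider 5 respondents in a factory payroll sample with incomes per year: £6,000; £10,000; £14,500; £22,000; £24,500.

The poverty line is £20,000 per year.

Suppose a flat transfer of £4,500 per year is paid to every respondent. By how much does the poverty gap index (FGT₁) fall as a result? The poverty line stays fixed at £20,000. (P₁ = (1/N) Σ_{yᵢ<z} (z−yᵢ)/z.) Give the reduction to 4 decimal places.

Before: below the line — £6,000, £10,000, £14,500; poverty gap index (FGT₁) = 0.295000.
After the £4,500 transfer: below the line — £10,500, £14,500, £19,000; poverty gap index (FGT₁) = 0.160000.
Reduction = 0.295000 − 0.160000 = 0.1350.

0.1350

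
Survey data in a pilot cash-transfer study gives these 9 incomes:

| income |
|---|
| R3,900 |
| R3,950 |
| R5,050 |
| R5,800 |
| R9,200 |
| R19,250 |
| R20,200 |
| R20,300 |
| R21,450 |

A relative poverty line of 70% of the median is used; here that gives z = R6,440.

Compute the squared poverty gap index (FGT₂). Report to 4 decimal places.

0.0402

Incomes under z: R3,900, R3,950, R5,050, R5,800 (q = 4 of N = 9).
Relative gaps: (6440−3900)/6440 = 0.3944; (6440−3950)/6440 = 0.3866; (6440−5050)/6440 = 0.2158; (6440−5800)/6440 = 0.0994.
Squared: 0.1556; 0.1495; 0.0466; 0.0099.
Sum = 0.361517; P₂ = 0.361517 / 9 = 0.0402.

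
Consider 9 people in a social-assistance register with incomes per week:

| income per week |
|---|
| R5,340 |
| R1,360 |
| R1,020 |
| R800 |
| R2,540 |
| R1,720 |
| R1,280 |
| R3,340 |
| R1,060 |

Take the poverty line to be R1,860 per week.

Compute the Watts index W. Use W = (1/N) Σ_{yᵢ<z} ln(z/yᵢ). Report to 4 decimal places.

0.3080

Incomes under z: R800, R1,020, R1,060, R1,280, R1,360, R1,720 (q = 6 of N = 9).
Log gaps: ln(1860/800) = 0.8437; ln(1860/1020) = 0.6008; ln(1860/1060) = 0.5623; ln(1860/1280) = 0.3737; ln(1860/1360) = 0.3131; ln(1860/1720) = 0.0783.
W = 2.771862 / 9 = 0.3080.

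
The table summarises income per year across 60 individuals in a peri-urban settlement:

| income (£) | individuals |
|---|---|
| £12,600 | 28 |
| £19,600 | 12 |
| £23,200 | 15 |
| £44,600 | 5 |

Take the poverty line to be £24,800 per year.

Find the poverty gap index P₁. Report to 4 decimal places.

0.2876

Below z: 28×£12,600, 12×£19,600, 15×£23,200 (q = 55 of N = 60).
Relative gaps: (24800−12600)/24800 = 0.4919 (×28); (24800−19600)/24800 = 0.2097 (×12); (24800−23200)/24800 = 0.0645 (×15).
Σ = 17.258065. Dividing by the full population N = 60 gives P₁ = 0.2876.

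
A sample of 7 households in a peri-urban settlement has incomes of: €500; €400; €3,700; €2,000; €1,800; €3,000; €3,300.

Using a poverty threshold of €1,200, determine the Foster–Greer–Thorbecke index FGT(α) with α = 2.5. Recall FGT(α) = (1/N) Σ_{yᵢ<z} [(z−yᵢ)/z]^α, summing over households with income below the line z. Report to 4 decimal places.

Below z: €400, €500 (q = 2 of N = 7).
Shortfall ratios: (1200−400)/1200 = 0.6667; (1200−500)/1200 = 0.5833.
Raised to α = 2.5: 0.36289; 0.25989.
Sum = 0.622779; FGT(2.5) = 0.622779 / 7 = 0.0890.

0.0890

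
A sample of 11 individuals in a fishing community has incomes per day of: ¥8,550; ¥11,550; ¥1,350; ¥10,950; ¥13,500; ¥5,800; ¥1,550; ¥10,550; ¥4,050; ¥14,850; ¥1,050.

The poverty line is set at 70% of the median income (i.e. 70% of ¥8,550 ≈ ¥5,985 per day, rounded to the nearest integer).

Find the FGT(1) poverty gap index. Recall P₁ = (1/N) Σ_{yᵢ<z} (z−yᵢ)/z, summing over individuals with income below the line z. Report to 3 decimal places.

0.245

Below the line: ¥1,050, ¥1,350, ¥1,550, ¥4,050, ¥5,800 (q = 5 of N = 11).
Gap ratios (z−y)/z: (5985−1050)/5985 = 0.8246; (5985−1350)/5985 = 0.7744; (5985−1550)/5985 = 0.7410; (5985−4050)/5985 = 0.3233; (5985−5800)/5985 = 0.0309.
Sum of shortfalls = 2.694236; P₁ averages over all N: 2.694236 / 11 = 0.245.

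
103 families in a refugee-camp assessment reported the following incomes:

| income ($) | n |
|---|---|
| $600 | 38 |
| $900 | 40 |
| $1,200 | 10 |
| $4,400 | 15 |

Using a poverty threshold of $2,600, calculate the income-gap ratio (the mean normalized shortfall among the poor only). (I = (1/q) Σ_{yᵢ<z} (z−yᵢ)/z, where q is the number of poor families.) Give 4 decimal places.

Below z: 38×$600, 40×$900, 10×$1,200 (q = 88 of N = 103).
Relative gaps: 0.7692 (×38), 0.6538 (×40), 0.5385 (×10); sum = 60.769231.
The income-gap ratio divides by q (the poor only): 60.769231 / 88 = 0.6906.

0.6906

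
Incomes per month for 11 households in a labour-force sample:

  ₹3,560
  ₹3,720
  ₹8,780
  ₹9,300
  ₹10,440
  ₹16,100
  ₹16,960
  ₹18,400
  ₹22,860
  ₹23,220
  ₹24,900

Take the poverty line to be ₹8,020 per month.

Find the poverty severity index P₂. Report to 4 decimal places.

Below z: ₹3,560, ₹3,720 (q = 2 of N = 11).
Normalized shortfalls: (8020−3560)/8020 = 0.5561; (8020−3720)/8020 = 0.5362.
Squared: 0.3093; 0.2875.
Sum = 0.596725; P₂ = 0.596725 / 11 = 0.0542.

0.0542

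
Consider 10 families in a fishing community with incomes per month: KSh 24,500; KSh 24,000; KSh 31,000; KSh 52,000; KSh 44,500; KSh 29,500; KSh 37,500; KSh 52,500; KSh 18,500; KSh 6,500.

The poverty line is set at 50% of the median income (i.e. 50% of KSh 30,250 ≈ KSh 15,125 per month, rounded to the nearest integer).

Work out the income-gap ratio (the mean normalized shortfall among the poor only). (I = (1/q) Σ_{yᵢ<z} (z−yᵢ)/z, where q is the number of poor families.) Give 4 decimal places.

0.5702

Below z: KSh 6,500 (q = 1 of N = 10).
Shortfall ratios (z−y)/z: 0.5702; sum = 0.570248.
The income-gap ratio divides by q (the poor only): 0.570248 / 1 = 0.5702.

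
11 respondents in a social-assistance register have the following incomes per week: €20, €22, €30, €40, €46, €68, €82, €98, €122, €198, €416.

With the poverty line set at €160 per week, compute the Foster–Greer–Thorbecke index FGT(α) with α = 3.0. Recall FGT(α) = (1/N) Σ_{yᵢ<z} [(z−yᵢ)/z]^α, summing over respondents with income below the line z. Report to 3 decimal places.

0.274

Below the line: €20, €22, €30, €40, €46, €68, €82, €98, €122 (q = 9 of N = 11).
Gap ratios (z−y)/z: (160−20)/160 = 0.8750; (160−22)/160 = 0.8625; (160−30)/160 = 0.8125; (160−40)/160 = 0.7500; (160−46)/160 = 0.7125; (160−68)/160 = 0.5750; (160−82)/160 = 0.4875; (160−98)/160 = 0.3875; (160−122)/160 = 0.2375.
Raised to α = 3.0: 0.66992; 0.64162; 0.53638; 0.42188; 0.36171; 0.19011; 0.11586; 0.05819; 0.01340.
Sum = 3.009047; FGT(3.0) = 3.009047 / 11 = 0.274.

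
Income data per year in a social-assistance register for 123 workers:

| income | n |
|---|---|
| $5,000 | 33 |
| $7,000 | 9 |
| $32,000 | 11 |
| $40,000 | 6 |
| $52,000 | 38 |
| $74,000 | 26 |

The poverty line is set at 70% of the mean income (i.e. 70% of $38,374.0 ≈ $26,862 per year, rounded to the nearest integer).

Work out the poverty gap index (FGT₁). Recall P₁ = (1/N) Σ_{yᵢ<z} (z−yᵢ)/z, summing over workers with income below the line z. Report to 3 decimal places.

Incomes under z: 33×$5,000, 9×$7,000 (q = 42 of N = 123).
Shortfall ratios: (26862−5000)/26862 = 0.8139 (×33); (26862−7000)/26862 = 0.7394 (×9).
Σ = 33.512173. Dividing by the full population N = 123 gives P₁ = 0.272.

0.272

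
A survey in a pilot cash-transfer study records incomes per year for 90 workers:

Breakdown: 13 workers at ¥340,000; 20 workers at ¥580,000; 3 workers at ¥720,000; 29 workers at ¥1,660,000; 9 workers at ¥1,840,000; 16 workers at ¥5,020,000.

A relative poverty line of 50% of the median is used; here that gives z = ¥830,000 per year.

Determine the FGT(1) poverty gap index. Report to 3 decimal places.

Poor units: 13×¥340,000, 20×¥580,000, 3×¥720,000 (q = 36 of N = 90).
Normalized shortfalls: (830000−340000)/830000 = 0.5904 (×13); (830000−580000)/830000 = 0.3012 (×20); (830000−720000)/830000 = 0.1325 (×3).
Sum of shortfalls = 14.096386; P₁ averages over all N: 14.096386 / 90 = 0.157.

0.157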